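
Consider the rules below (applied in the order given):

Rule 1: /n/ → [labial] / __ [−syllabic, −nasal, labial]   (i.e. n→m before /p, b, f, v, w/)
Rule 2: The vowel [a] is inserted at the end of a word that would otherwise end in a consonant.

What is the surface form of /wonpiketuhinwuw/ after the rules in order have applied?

Rule 1 (nasal place assimilation): /n/ precedes the labial consonant /p/, so it assimilates in place to [m]. /n/ precedes the labial consonant /w/, so it assimilates in place to [m]. /wonpiketuhinwuw/ → wompiketuhimwuw.
Rule 2 (final a-epenthesis): the form ends in the consonant /w/, so [a] is inserted word-finally. /wompiketuhimwuw/ → wompiketuhimwuwa.

wompiketuhimwuwa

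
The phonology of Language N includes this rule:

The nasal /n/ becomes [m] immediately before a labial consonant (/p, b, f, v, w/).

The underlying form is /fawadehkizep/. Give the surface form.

fawadehkizep

No segment of /fawadehkizep/ meets the structural description of the rule, so the form surfaces unchanged.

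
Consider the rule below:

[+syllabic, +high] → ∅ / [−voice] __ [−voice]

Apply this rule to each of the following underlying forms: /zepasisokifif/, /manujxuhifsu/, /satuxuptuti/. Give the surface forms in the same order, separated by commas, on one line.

/zepasisokifif/: /i/ is a high vowel flanked by voiceless consonants /s/ and /s/, so it deletes. /i/ is a high vowel flanked by voiceless consonants /k/ and /f/, so it deletes. /i/ is a high vowel flanked by voiceless consonants /f/ and /f/, so it deletes. → [zepassokff].
/manujxuhifsu/: /u/ is a high vowel flanked by voiceless consonants /x/ and /h/, so it deletes. /i/ is a high vowel flanked by voiceless consonants /h/ and /f/, so it deletes. → [manujxhfsu].
/satuxuptuti/: /u/ is a high vowel flanked by voiceless consonants /t/ and /x/, so it deletes. /u/ is a high vowel flanked by voiceless consonants /x/ and /p/, so it deletes. /u/ is a high vowel flanked by voiceless consonants /t/ and /t/, so it deletes. → [satxptti].

zepassokff, manujxhfsu, satxptti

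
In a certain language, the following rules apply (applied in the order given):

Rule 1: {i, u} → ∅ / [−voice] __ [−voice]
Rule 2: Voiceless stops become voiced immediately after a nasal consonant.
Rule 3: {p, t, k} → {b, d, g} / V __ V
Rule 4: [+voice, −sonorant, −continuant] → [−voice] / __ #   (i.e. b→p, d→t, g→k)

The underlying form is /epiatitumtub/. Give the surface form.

ebiattumdup

Rule 1 (high vowel syncope): /i/ is a high vowel flanked by voiceless consonants /t/ and /t/, so it deletes. /epiatitumtub/ → epiattumtub.
Rule 2 (post-nasal voicing): /t/ is a voiceless stop immediately after the nasal /m/, so it voices to [d]. /epiattumtub/ → epiattumdub.
Rule 3 (intervocalic voicing): /p/ is a voiceless stop between vowels /e/ and /i/, so it voices to [b]. /epiattumdub/ → ebiattumdub.
Rule 4 (final devoicing): /b/ is a voiced stop in word-final position, so it devoices to [p]. /ebiattumdub/ → ebiattumdup.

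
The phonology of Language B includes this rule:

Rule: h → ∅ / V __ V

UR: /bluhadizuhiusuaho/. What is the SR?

/h/ occurs between vowels /u/ and /a/, so it deletes.
/h/ occurs between vowels /u/ and /i/, so it deletes.
/h/ occurs between vowels /a/ and /o/, so it deletes.
Surface form: [bluadizuiusuao].

bluadizuiusuao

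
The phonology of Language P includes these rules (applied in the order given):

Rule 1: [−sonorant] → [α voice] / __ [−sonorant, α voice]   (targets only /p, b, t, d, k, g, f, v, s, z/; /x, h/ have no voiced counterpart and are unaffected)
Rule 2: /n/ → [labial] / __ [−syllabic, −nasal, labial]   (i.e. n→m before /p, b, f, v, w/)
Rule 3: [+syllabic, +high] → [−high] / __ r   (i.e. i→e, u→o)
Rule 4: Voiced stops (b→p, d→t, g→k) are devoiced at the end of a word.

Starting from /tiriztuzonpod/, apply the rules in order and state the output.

Rule 1 (regressive voicing assimilation): /z/ precedes the voiceless obstruent /t/, so it devoices to [s] by assimilation. /tiriztuzonpod/ → tiristuzonpod.
Rule 2 (nasal place assimilation): /n/ precedes the labial consonant /p/, so it assimilates in place to [m]. /tiristuzonpod/ → tiristuzompod.
Rule 3 (pre-rhotic lowering): /i/ is a high vowel immediately before /r/, so it lowers to [e]. /tiristuzompod/ → teristuzompod.
Rule 4 (final devoicing): /d/ is a voiced stop in word-final position, so it devoices to [t]. /teristuzompod/ → teristuzompot.

teristuzompot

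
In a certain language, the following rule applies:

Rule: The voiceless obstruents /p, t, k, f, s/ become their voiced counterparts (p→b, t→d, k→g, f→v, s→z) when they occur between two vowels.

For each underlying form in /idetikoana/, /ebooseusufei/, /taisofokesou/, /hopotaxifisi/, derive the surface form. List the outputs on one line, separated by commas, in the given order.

idedigoana, eboozeuzuvei, taizovogezou, hobodaxivizi

/idetikoana/: /t/ is a voiceless obstruent between vowels /e/ and /i/, so it voices to [d]. /k/ is a voiceless obstruent between vowels /i/ and /o/, so it voices to [g]. → [idedigoana].
/ebooseusufei/: /s/ is a voiceless obstruent between vowels /o/ and /e/, so it voices to [z]. /s/ is a voiceless obstruent between vowels /u/ and /u/, so it voices to [z]. /f/ is a voiceless obstruent between vowels /u/ and /e/, so it voices to [v]. → [eboozeuzuvei].
/taisofokesou/: /s/ is a voiceless obstruent between vowels /i/ and /o/, so it voices to [z]. /f/ is a voiceless obstruent between vowels /o/ and /o/, so it voices to [v]. /k/ is a voiceless obstruent between vowels /o/ and /e/, so it voices to [g]. /s/ is a voiceless obstruent between vowels /e/ and /o/, so it voices to [z]. → [taizovogezou].
/hopotaxifisi/: /p/ is a voiceless obstruent between vowels /o/ and /o/, so it voices to [b]. /t/ is a voiceless obstruent between vowels /o/ and /a/, so it voices to [d]. /f/ is a voiceless obstruent between vowels /i/ and /i/, so it voices to [v]. /s/ is a voiceless obstruent between vowels /i/ and /i/, so it voices to [z]. → [hobodaxivizi].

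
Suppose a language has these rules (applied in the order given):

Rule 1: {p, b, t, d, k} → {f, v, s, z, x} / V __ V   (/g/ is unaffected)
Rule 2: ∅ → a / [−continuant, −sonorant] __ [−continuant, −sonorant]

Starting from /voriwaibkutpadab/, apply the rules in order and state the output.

voriwaibakutapazab

Rule 1 (intervocalic spirantization): /d/ is a stop between vowels /a/ and /a/, so it spirantizes to the fricative [z]. /voriwaibkutpadab/ → voriwaibkutpazab.
Rule 2 (stop-cluster a-epenthesis): /b/ and /k/ form a stop–stop cluster, so [a] is inserted between them. /t/ and /p/ form a stop–stop cluster, so [a] is inserted between them. /voriwaibkutpazab/ → voriwaibakutapazab.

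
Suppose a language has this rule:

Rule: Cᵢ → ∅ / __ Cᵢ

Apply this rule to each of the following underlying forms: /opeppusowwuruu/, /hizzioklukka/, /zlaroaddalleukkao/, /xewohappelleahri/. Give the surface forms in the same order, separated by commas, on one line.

opepusowuruu, hiziokluka, zlaroadaleukao, xewohapeleahri

/opeppusowwuruu/: /pp/ is a geminate; the first /p/ deletes. /ww/ is a geminate; the first /w/ deletes. → [opepusowuruu].
/hizzioklukka/: /zz/ is a geminate; the first /z/ deletes. /kk/ is a geminate; the first /k/ deletes. → [hiziokluka].
/zlaroaddalleukkao/: /dd/ is a geminate; the first /d/ deletes. /ll/ is a geminate; the first /l/ deletes. /kk/ is a geminate; the first /k/ deletes. → [zlaroadaleukao].
/xewohappelleahri/: /pp/ is a geminate; the first /p/ deletes. /ll/ is a geminate; the first /l/ deletes. → [xewohapeleahri].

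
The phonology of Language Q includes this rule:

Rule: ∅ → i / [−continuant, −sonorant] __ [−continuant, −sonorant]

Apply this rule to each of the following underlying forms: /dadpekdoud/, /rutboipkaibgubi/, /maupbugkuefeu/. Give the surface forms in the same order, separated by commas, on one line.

dadipekidoud, rutiboipikaibigubi, maupibugikuefeu

/dadpekdoud/: /d/ and /p/ form a stop–stop cluster, so [i] is inserted between them. /k/ and /d/ form a stop–stop cluster, so [i] is inserted between them. → [dadipekidoud].
/rutboipkaibgubi/: /t/ and /b/ form a stop–stop cluster, so [i] is inserted between them. /p/ and /k/ form a stop–stop cluster, so [i] is inserted between them. /b/ and /g/ form a stop–stop cluster, so [i] is inserted between them. → [rutiboipikaibigubi].
/maupbugkuefeu/: /p/ and /b/ form a stop–stop cluster, so [i] is inserted between them. /g/ and /k/ form a stop–stop cluster, so [i] is inserted between them. → [maupibugikuefeu].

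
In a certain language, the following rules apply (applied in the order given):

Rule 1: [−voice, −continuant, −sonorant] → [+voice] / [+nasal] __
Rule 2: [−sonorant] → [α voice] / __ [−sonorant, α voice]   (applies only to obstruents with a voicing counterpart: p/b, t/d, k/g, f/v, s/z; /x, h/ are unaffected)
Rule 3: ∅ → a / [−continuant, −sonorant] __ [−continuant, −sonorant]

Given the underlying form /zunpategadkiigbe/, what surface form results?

Rule 1 (post-nasal voicing): /p/ is a voiceless stop immediately after the nasal /n/, so it voices to [b]. /zunpategadkiigbe/ → zunbategadkiigbe.
Rule 2 (regressive voicing assimilation): /d/ precedes the voiceless obstruent /k/, so it devoices to [t] by assimilation. /zunbategadkiigbe/ → zunbategatkiigbe.
Rule 3 (stop-cluster a-epenthesis): /t/ and /k/ form a stop–stop cluster, so [a] is inserted between them. /g/ and /b/ form a stop–stop cluster, so [a] is inserted between them. /zunbategatkiigbe/ → zunbategatakiigabe.

zunbategatakiigabe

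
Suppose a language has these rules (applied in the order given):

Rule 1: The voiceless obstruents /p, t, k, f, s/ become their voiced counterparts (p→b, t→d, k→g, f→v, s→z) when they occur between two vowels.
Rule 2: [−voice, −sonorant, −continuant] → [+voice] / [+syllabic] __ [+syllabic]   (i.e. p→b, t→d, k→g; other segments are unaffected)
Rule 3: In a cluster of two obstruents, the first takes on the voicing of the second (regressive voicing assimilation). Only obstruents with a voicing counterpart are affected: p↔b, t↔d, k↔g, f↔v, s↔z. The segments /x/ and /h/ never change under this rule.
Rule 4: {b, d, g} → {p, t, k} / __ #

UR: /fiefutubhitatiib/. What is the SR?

fievuduphidadiip

Rule 1 (intervocalic voicing): /f/ is a voiceless obstruent between vowels /e/ and /u/, so it voices to [v]. /t/ is a voiceless obstruent between vowels /u/ and /u/, so it voices to [d]. /t/ is a voiceless obstruent between vowels /i/ and /a/, so it voices to [d]. /t/ is a voiceless obstruent between vowels /a/ and /i/, so it voices to [d]. /fiefutubhitatiib/ → fievudubhidadiib.
Rule 2 (intervocalic voicing): no segment meets the environment; /fievudubhidadiib/ is unchanged.
Rule 3 (regressive voicing assimilation): /b/ precedes the voiceless obstruent /h/, so it devoices to [p] by assimilation. /fievudubhidadiib/ → fievuduphidadiib.
Rule 4 (final devoicing): /b/ is a voiced stop in word-final position, so it devoices to [p]. /fievuduphidadiib/ → fievuduphidadiip.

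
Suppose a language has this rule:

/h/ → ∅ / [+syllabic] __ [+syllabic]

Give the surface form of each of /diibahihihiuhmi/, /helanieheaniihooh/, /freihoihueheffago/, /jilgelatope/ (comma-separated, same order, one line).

/diibahihihiuhmi/: /h/ occurs between vowels /a/ and /i/, so it deletes. /h/ occurs between vowels /i/ and /i/, so it deletes. /h/ occurs between vowels /i/ and /i/, so it deletes. → [diibaiiiuhmi].
/helanieheaniihooh/: /h/ occurs between vowels /e/ and /e/, so it deletes. /h/ occurs between vowels /i/ and /o/, so it deletes. → [helanieeaniiooh].
/freihoihueheffago/: /h/ occurs between vowels /i/ and /o/, so it deletes. /h/ occurs between vowels /i/ and /u/, so it deletes. /h/ occurs between vowels /e/ and /e/, so it deletes. → [freioiueeffago].
/jilgelatope/: the rule's environment is not met; surfaces unchanged as [jilgelatope].

diibaiiiuhmi, helanieeaniiooh, freioiueeffago, jilgelatope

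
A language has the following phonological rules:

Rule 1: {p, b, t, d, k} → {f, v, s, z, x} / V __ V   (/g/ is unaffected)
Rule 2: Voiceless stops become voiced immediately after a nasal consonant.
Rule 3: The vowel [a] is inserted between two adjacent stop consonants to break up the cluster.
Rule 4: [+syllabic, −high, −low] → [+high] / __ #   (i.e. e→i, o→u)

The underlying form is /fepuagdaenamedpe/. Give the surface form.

Rule 1 (intervocalic spirantization): /p/ is a stop between vowels /e/ and /u/, so it spirantizes to the fricative [f]. /fepuagdaenamedpe/ → fefuagdaenamedpe.
Rule 2 (post-nasal voicing): no segment meets the environment; /fefuagdaenamedpe/ is unchanged.
Rule 3 (stop-cluster a-epenthesis): /g/ and /d/ form a stop–stop cluster, so [a] is inserted between them. /d/ and /p/ form a stop–stop cluster, so [a] is inserted between them. /fefuagdaenamedpe/ → fefuagadaenamedape.
Rule 4 (final vowel raising): /e/ is a mid vowel in word-final position, so it raises to [i]. /fefuagadaenamedape/ → fefuagadaenamedapi.

fefuagadaenamedapi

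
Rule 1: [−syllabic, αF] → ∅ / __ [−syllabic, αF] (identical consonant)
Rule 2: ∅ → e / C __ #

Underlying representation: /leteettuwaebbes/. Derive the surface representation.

Rule 1 (degemination): /tt/ is a geminate; the first /t/ deletes. /bb/ is a geminate; the first /b/ deletes. /leteettuwaebbes/ → leteetuwaebes.
Rule 2 (final e-epenthesis): the form ends in the consonant /s/, so [e] is inserted word-finally. /leteetuwaebes/ → leteetuwaebese.

leteetuwaebese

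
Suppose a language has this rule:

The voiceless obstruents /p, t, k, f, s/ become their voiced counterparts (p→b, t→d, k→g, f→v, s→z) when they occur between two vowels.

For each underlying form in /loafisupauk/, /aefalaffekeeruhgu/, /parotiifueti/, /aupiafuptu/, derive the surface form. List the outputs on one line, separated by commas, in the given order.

loavizubauk, aevalaffegeeruhgu, parodiivuedi, aubiavuptu

/loafisupauk/: /f/ is a voiceless obstruent between vowels /a/ and /i/, so it voices to [v]. /s/ is a voiceless obstruent between vowels /i/ and /u/, so it voices to [z]. /p/ is a voiceless obstruent between vowels /u/ and /a/, so it voices to [b]. → [loavizubauk].
/aefalaffekeeruhgu/: /f/ is a voiceless obstruent between vowels /e/ and /a/, so it voices to [v]. /k/ is a voiceless obstruent between vowels /e/ and /e/, so it voices to [g]. → [aevalaffegeeruhgu].
/parotiifueti/: /t/ is a voiceless obstruent between vowels /o/ and /i/, so it voices to [d]. /f/ is a voiceless obstruent between vowels /i/ and /u/, so it voices to [v]. /t/ is a voiceless obstruent between vowels /e/ and /i/, so it voices to [d]. → [parodiivuedi].
/aupiafuptu/: /p/ is a voiceless obstruent between vowels /u/ and /i/, so it voices to [b]. /f/ is a voiceless obstruent between vowels /a/ and /u/, so it voices to [v]. → [aubiavuptu].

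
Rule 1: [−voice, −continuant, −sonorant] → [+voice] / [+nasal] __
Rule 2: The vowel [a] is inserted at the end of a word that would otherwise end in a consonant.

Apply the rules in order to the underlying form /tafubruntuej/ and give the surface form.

tafubrundueja

Rule 1 (post-nasal voicing): /t/ is a voiceless stop immediately after the nasal /n/, so it voices to [d]. /tafubruntuej/ → tafubrunduej.
Rule 2 (final a-epenthesis): the form ends in the consonant /j/, so [a] is inserted word-finally. /tafubrunduej/ → tafubrundueja.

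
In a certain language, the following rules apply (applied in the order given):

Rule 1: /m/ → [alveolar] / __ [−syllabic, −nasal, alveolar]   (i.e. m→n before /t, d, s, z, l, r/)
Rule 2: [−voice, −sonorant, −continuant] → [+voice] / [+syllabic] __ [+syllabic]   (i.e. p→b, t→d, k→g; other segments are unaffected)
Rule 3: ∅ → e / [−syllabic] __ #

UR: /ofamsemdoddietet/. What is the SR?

ofansendoddiedete

Rule 1 (nasal place assimilation): /m/ precedes the alveolar consonant /s/, so it assimilates in place to [n]. /m/ precedes the alveolar consonant /d/, so it assimilates in place to [n]. /ofamsemdoddietet/ → ofansendoddietet.
Rule 2 (intervocalic voicing): /t/ is a voiceless stop between vowels /e/ and /e/, so it voices to [d]. /ofansendoddietet/ → ofansendoddiedet.
Rule 3 (final e-epenthesis): the form ends in the consonant /t/, so [e] is inserted word-finally. /ofansendoddiedet/ → ofansendoddiedete.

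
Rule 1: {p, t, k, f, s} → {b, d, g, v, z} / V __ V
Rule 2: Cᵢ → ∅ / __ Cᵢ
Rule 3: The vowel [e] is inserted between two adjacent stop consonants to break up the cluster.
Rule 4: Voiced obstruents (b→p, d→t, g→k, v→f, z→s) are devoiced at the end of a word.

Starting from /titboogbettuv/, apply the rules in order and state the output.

titeboogebetuf

Rule 1 (intervocalic voicing): no segment meets the environment; /titboogbettuv/ is unchanged.
Rule 2 (degemination): /tt/ is a geminate; the first /t/ deletes. /titboogbettuv/ → titboogbetuv.
Rule 3 (stop-cluster e-epenthesis): /t/ and /b/ form a stop–stop cluster, so [e] is inserted between them. /g/ and /b/ form a stop–stop cluster, so [e] is inserted between them. /titboogbetuv/ → titeboogebetuv.
Rule 4 (final devoicing): /v/ is a voiced obstruent in word-final position, so it devoices to [f]. /titeboogebetuv/ → titeboogebetuf.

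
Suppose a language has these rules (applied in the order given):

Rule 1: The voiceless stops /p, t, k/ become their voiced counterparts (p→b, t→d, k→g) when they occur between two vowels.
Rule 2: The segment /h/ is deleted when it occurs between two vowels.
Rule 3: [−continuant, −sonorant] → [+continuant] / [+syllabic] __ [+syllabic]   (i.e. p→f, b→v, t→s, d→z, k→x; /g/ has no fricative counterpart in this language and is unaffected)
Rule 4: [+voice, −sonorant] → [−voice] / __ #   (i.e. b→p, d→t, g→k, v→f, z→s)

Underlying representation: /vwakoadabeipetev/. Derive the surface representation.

vwagoazaveivezef

Rule 1 (intervocalic voicing): /k/ is a voiceless stop between vowels /a/ and /o/, so it voices to [g]. /p/ is a voiceless stop between vowels /i/ and /e/, so it voices to [b]. /t/ is a voiceless stop between vowels /e/ and /e/, so it voices to [d]. /vwakoadabeipetev/ → vwagoadabeibedev.
Rule 2 (intervocalic h-deletion): no segment meets the environment; /vwagoadabeibedev/ is unchanged.
Rule 3 (intervocalic spirantization): /d/ is a stop between vowels /a/ and /a/, so it spirantizes to the fricative [z]. /b/ is a stop between vowels /a/ and /e/, so it spirantizes to the fricative [v]. /b/ is a stop between vowels /i/ and /e/, so it spirantizes to the fricative [v]. /d/ is a stop between vowels /e/ and /e/, so it spirantizes to the fricative [z]. /vwagoadabeibedev/ → vwagoazaveivezev.
Rule 4 (final devoicing): /v/ is a voiced obstruent in word-final position, so it devoices to [f]. /vwagoazaveivezev/ → vwagoazaveivezef.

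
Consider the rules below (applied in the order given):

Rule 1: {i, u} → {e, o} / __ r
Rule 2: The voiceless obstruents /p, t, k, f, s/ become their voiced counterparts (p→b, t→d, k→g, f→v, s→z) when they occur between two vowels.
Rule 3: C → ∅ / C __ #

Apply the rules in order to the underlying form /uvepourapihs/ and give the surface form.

Rule 1 (pre-rhotic lowering): /u/ is a high vowel immediately before /r/, so it lowers to [o]. /uvepourapihs/ → uvepoorapihs.
Rule 2 (intervocalic voicing): /p/ is a voiceless obstruent between vowels /e/ and /o/, so it voices to [b]. /p/ is a voiceless obstruent between vowels /a/ and /i/, so it voices to [b]. /uvepoorapihs/ → uveboorabihs.
Rule 3 (final cluster simplification): /s/ is the second consonant of a word-final cluster /hs/, so it deletes. /uveboorabihs/ → uveboorabih.

uveboorabih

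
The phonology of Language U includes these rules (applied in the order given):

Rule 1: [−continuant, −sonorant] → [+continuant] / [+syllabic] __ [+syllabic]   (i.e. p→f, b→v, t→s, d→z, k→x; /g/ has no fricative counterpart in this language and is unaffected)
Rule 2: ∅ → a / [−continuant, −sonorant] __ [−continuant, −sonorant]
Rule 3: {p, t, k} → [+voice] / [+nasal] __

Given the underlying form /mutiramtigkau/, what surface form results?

Rule 1 (intervocalic spirantization): /t/ is a stop between vowels /u/ and /i/, so it spirantizes to the fricative [s]. /mutiramtigkau/ → musiramtigkau.
Rule 2 (stop-cluster a-epenthesis): /g/ and /k/ form a stop–stop cluster, so [a] is inserted between them. /musiramtigkau/ → musiramtigakau.
Rule 3 (post-nasal voicing): /t/ is a voiceless stop immediately after the nasal /m/, so it voices to [d]. /musiramtigakau/ → musiramdigakau.

musiramdigakau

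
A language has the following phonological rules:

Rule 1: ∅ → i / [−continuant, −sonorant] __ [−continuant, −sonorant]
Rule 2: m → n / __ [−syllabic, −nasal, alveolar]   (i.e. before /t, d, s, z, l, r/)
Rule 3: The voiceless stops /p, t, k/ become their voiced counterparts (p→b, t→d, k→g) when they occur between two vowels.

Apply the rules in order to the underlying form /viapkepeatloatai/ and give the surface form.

Rule 1 (stop-cluster i-epenthesis): /p/ and /k/ form a stop–stop cluster, so [i] is inserted between them. /viapkepeatloatai/ → viapikepeatloatai.
Rule 2 (nasal place assimilation): no segment meets the environment; /viapikepeatloatai/ is unchanged.
Rule 3 (intervocalic voicing): /p/ is a voiceless stop between vowels /a/ and /i/, so it voices to [b]. /k/ is a voiceless stop between vowels /i/ and /e/, so it voices to [g]. /p/ is a voiceless stop between vowels /e/ and /e/, so it voices to [b]. /t/ is a voiceless stop between vowels /a/ and /a/, so it voices to [d]. /viapikepeatloatai/ → viabigebeatloadai.

viabigebeatloadai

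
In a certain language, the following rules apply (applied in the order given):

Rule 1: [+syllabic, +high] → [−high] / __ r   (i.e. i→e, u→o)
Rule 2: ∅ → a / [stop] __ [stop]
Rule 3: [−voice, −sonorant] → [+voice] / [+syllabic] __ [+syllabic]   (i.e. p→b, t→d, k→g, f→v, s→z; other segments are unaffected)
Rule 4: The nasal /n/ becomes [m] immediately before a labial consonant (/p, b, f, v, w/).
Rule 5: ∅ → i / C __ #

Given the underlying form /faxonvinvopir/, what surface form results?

faxomvimvoberi

Rule 1 (pre-rhotic lowering): /i/ is a high vowel immediately before /r/, so it lowers to [e]. /faxonvinvopir/ → faxonvinvoper.
Rule 2 (stop-cluster a-epenthesis): no segment meets the environment; /faxonvinvoper/ is unchanged.
Rule 3 (intervocalic voicing): /p/ is a voiceless obstruent between vowels /o/ and /e/, so it voices to [b]. /faxonvinvoper/ → faxonvinvober.
Rule 4 (nasal place assimilation): /n/ precedes the labial consonant /v/, so it assimilates in place to [m]. /n/ precedes the labial consonant /v/, so it assimilates in place to [m]. /faxonvinvober/ → faxomvimvober.
Rule 5 (final i-epenthesis): the form ends in the consonant /r/, so [i] is inserted word-finally. /faxomvimvober/ → faxomvimvoberi.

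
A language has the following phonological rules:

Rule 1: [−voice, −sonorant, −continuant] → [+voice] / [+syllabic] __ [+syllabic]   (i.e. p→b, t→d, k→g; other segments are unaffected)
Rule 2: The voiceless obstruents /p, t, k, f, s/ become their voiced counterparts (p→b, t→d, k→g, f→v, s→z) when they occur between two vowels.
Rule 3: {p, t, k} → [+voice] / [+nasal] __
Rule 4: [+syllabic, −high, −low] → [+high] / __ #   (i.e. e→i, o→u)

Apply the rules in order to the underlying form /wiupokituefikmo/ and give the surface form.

Rule 1 (intervocalic voicing): /p/ is a voiceless stop between vowels /u/ and /o/, so it voices to [b]. /k/ is a voiceless stop between vowels /o/ and /i/, so it voices to [g]. /t/ is a voiceless stop between vowels /i/ and /u/, so it voices to [d]. /wiupokituefikmo/ → wiubogiduefikmo.
Rule 2 (intervocalic voicing): /f/ is a voiceless obstruent between vowels /e/ and /i/, so it voices to [v]. /wiubogiduefikmo/ → wiubogiduevikmo.
Rule 3 (post-nasal voicing): no segment meets the environment; /wiubogiduevikmo/ is unchanged.
Rule 4 (final vowel raising): /o/ is a mid vowel in word-final position, so it raises to [u]. /wiubogiduevikmo/ → wiubogiduevikmu.

wiubogiduevikmu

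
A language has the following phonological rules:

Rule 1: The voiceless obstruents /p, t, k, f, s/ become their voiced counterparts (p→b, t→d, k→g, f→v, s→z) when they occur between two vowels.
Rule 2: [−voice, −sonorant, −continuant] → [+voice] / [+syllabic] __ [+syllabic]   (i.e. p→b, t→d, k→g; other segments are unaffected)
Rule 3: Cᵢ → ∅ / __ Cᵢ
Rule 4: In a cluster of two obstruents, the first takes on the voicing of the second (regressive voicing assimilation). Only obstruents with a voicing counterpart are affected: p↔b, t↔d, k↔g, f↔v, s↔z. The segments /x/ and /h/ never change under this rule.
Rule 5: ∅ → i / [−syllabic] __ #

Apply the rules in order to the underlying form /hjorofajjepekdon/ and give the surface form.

hjorovajebegdoni

Rule 1 (intervocalic voicing): /f/ is a voiceless obstruent between vowels /o/ and /a/, so it voices to [v]. /p/ is a voiceless obstruent between vowels /e/ and /e/, so it voices to [b]. /hjorofajjepekdon/ → hjorovajjebekdon.
Rule 2 (intervocalic voicing): no segment meets the environment; /hjorovajjebekdon/ is unchanged.
Rule 3 (degemination): /jj/ is a geminate; the first /j/ deletes. /hjorovajjebekdon/ → hjorovajebekdon.
Rule 4 (regressive voicing assimilation): /k/ precedes the voiced obstruent /d/, so it voices to [g] by assimilation. /hjorovajebekdon/ → hjorovajebegdon.
Rule 5 (final i-epenthesis): the form ends in the consonant /n/, so [i] is inserted word-finally. /hjorovajebegdon/ → hjorovajebegdoni.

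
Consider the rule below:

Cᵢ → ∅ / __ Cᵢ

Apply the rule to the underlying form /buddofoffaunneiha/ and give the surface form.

budofofauneiha

/dd/ is a geminate; the first /d/ deletes.
/ff/ is a geminate; the first /f/ deletes.
/nn/ is a geminate; the first /n/ deletes.
Surface form: [budofofauneiha].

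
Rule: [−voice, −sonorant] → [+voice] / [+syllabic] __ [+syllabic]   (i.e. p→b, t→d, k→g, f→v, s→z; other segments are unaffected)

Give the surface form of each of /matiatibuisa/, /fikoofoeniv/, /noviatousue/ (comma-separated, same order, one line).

madiadibuiza, figoovoeniv, noviadouzue

/matiatibuisa/: /t/ is a voiceless obstruent between vowels /a/ and /i/, so it voices to [d]. /t/ is a voiceless obstruent between vowels /a/ and /i/, so it voices to [d]. /s/ is a voiceless obstruent between vowels /i/ and /a/, so it voices to [z]. → [madiadibuiza].
/fikoofoeniv/: /k/ is a voiceless obstruent between vowels /i/ and /o/, so it voices to [g]. /f/ is a voiceless obstruent between vowels /o/ and /o/, so it voices to [v]. → [figoovoeniv].
/noviatousue/: /t/ is a voiceless obstruent between vowels /a/ and /o/, so it voices to [d]. /s/ is a voiceless obstruent between vowels /u/ and /u/, so it voices to [z]. → [noviadouzue].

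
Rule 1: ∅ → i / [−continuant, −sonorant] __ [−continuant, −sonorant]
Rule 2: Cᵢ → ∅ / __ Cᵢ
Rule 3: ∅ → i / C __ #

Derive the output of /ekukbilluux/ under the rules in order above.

ekukibiluuxi

Rule 1 (stop-cluster i-epenthesis): /k/ and /b/ form a stop–stop cluster, so [i] is inserted between them. /ekukbilluux/ → ekukibilluux.
Rule 2 (degemination): /ll/ is a geminate; the first /l/ deletes. /ekukibilluux/ → ekukibiluux.
Rule 3 (final i-epenthesis): the form ends in the consonant /x/, so [i] is inserted word-finally. /ekukibiluux/ → ekukibiluuxi.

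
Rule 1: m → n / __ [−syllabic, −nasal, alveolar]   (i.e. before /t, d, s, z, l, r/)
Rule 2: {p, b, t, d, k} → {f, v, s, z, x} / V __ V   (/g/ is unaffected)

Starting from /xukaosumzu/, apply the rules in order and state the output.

xuxaosunzu

Rule 1 (nasal place assimilation): /m/ precedes the alveolar consonant /z/, so it assimilates in place to [n]. /xukaosumzu/ → xukaosunzu.
Rule 2 (intervocalic spirantization): /k/ is a stop between vowels /u/ and /a/, so it spirantizes to the fricative [x]. /xukaosunzu/ → xuxaosunzu.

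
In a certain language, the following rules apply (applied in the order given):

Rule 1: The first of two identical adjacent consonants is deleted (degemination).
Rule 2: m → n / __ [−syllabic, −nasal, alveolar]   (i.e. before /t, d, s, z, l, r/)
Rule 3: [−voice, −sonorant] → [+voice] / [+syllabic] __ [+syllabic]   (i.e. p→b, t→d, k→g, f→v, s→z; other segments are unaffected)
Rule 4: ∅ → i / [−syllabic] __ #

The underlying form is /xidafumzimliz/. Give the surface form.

Rule 1 (degemination): no segment meets the environment; /xidafumzimliz/ is unchanged.
Rule 2 (nasal place assimilation): /m/ precedes the alveolar consonant /z/, so it assimilates in place to [n]. /m/ precedes the alveolar consonant /l/, so it assimilates in place to [n]. /xidafumzimliz/ → xidafunzinliz.
Rule 3 (intervocalic voicing): /f/ is a voiceless obstruent between vowels /a/ and /u/, so it voices to [v]. /xidafunzinliz/ → xidavunzinliz.
Rule 4 (final i-epenthesis): the form ends in the consonant /z/, so [i] is inserted word-finally. /xidavunzinliz/ → xidavunzinlizi.

xidavunzinlizi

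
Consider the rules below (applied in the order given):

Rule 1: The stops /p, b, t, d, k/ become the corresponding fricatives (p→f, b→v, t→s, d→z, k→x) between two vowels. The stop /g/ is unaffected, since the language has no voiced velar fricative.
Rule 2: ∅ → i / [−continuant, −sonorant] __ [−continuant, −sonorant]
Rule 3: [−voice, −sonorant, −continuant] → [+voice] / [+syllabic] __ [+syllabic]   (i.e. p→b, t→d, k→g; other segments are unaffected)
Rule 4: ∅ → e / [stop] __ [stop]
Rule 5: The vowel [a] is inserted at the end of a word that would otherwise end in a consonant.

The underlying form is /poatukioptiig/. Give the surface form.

Rule 1 (intervocalic spirantization): /t/ is a stop between vowels /a/ and /u/, so it spirantizes to the fricative [s]. /k/ is a stop between vowels /u/ and /i/, so it spirantizes to the fricative [x]. /poatukioptiig/ → poasuxioptiig.
Rule 2 (stop-cluster i-epenthesis): /p/ and /t/ form a stop–stop cluster, so [i] is inserted between them. /poasuxioptiig/ → poasuxiopitiig.
Rule 3 (intervocalic voicing): /p/ is a voiceless stop between vowels /o/ and /i/, so it voices to [b]. /t/ is a voiceless stop between vowels /i/ and /i/, so it voices to [d]. /poasuxiopitiig/ → poasuxiobidiig.
Rule 4 (stop-cluster e-epenthesis): no segment meets the environment; /poasuxiobidiig/ is unchanged.
Rule 5 (final a-epenthesis): the form ends in the consonant /g/, so [a] is inserted word-finally. /poasuxiobidiig/ → poasuxiobidiiga.

poasuxiobidiiga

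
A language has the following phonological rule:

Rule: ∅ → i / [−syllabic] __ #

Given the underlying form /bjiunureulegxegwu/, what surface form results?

bjiunureulegxegwu

No segment of /bjiunureulegxegwu/ meets the structural description of the rule, so the form surfaces unchanged.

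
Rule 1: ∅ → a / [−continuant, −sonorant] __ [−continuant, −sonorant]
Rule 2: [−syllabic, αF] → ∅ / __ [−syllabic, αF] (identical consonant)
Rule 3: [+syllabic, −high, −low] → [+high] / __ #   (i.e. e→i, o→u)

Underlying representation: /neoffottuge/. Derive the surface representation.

Rule 1 (stop-cluster a-epenthesis): /t/ and /t/ form a stop–stop cluster, so [a] is inserted between them. /neoffottuge/ → neoffotatuge.
Rule 2 (degemination): /ff/ is a geminate; the first /f/ deletes. /neoffotatuge/ → neofotatuge.
Rule 3 (final vowel raising): /e/ is a mid vowel in word-final position, so it raises to [i]. /neofotatuge/ → neofotatugi.

neofotatugi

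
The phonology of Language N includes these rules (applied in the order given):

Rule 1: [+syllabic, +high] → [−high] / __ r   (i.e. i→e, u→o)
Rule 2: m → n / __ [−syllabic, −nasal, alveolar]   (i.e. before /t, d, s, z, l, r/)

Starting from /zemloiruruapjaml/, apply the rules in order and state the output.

zenloeroruapjanl

Rule 1 (pre-rhotic lowering): /i/ is a high vowel immediately before /r/, so it lowers to [e]. /u/ is a high vowel immediately before /r/, so it lowers to [o]. /zemloiruruapjaml/ → zemloeroruapjaml.
Rule 2 (nasal place assimilation): /m/ precedes the alveolar consonant /l/, so it assimilates in place to [n]. /m/ precedes the alveolar consonant /l/, so it assimilates in place to [n]. /zemloeroruapjaml/ → zenloeroruapjanl.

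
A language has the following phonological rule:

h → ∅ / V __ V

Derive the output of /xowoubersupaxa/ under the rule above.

No segment of /xowoubersupaxa/ meets the structural description of the rule, so the form surfaces unchanged.

xowoubersupaxa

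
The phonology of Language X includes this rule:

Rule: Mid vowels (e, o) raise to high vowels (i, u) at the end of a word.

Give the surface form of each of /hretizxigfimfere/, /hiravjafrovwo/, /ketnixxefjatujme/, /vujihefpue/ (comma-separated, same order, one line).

/hretizxigfimfere/: /e/ is a mid vowel in word-final position, so it raises to [i]. → [hretizxigfimferi].
/hiravjafrovwo/: /o/ is a mid vowel in word-final position, so it raises to [u]. → [hiravjafrovwu].
/ketnixxefjatujme/: /e/ is a mid vowel in word-final position, so it raises to [i]. → [ketnixxefjatujmi].
/vujihefpue/: /e/ is a mid vowel in word-final position, so it raises to [i]. → [vujihefpui].

hretizxigfimferi, hiravjafrovwu, ketnixxefjatujmi, vujihefpui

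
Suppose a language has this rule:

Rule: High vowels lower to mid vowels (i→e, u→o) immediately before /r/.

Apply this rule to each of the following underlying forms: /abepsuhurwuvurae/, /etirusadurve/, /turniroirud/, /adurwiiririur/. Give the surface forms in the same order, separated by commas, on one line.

/abepsuhurwuvurae/: /u/ is a high vowel immediately before /r/, so it lowers to [o]. /u/ is a high vowel immediately before /r/, so it lowers to [o]. → [abepsuhorwuvorae].
/etirusadurve/: /i/ is a high vowel immediately before /r/, so it lowers to [e]. /u/ is a high vowel immediately before /r/, so it lowers to [o]. → [eterusadorve].
/turniroirud/: /u/ is a high vowel immediately before /r/, so it lowers to [o]. /i/ is a high vowel immediately before /r/, so it lowers to [e]. /i/ is a high vowel immediately before /r/, so it lowers to [e]. → [torneroerud].
/adurwiiririur/: /u/ is a high vowel immediately before /r/, so it lowers to [o]. /i/ is a high vowel immediately before /r/, so it lowers to [e]. /i/ is a high vowel immediately before /r/, so it lowers to [e]. /u/ is a high vowel immediately before /r/, so it lowers to [o]. → [adorwiererior].

abepsuhorwuvorae, eterusadorve, torneroerud, adorwiererior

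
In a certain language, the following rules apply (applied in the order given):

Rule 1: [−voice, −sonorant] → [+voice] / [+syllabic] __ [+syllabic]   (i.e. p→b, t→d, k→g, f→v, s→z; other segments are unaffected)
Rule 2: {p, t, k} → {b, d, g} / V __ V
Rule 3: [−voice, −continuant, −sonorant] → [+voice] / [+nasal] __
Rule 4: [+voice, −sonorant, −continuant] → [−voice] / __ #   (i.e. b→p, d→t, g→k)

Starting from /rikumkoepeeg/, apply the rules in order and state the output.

Rule 1 (intervocalic voicing): /k/ is a voiceless obstruent between vowels /i/ and /u/, so it voices to [g]. /p/ is a voiceless obstruent between vowels /e/ and /e/, so it voices to [b]. /rikumkoepeeg/ → rigumkoebeeg.
Rule 2 (intervocalic voicing): no segment meets the environment; /rigumkoebeeg/ is unchanged.
Rule 3 (post-nasal voicing): /k/ is a voiceless stop immediately after the nasal /m/, so it voices to [g]. /rigumkoebeeg/ → rigumgoebeeg.
Rule 4 (final devoicing): /g/ is a voiced stop in word-final position, so it devoices to [k]. /rigumgoebeeg/ → rigumgoebeek.

rigumgoebeek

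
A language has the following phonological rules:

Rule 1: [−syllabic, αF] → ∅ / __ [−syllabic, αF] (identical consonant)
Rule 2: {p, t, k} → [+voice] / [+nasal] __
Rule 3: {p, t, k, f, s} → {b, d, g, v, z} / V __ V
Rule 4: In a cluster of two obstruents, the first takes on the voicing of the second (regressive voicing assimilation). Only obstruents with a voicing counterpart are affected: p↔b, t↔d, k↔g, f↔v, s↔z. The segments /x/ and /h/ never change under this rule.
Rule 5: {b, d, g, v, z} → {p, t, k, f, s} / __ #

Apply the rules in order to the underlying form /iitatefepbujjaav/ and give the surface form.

iidadevebbujaaf

Rule 1 (degemination): /jj/ is a geminate; the first /j/ deletes. /iitatefepbujjaav/ → iitatefepbujaav.
Rule 2 (post-nasal voicing): no segment meets the environment; /iitatefepbujaav/ is unchanged.
Rule 3 (intervocalic voicing): /t/ is a voiceless obstruent between vowels /i/ and /a/, so it voices to [d]. /t/ is a voiceless obstruent between vowels /a/ and /e/, so it voices to [d]. /f/ is a voiceless obstruent between vowels /e/ and /e/, so it voices to [v]. /iitatefepbujaav/ → iidadevepbujaav.
Rule 4 (regressive voicing assimilation): /p/ precedes the voiced obstruent /b/, so it voices to [b] by assimilation. /iidadevepbujaav/ → iidadevebbujaav.
Rule 5 (final devoicing): /v/ is a voiced obstruent in word-final position, so it devoices to [f]. /iidadevebbujaav/ → iidadevebbujaaf.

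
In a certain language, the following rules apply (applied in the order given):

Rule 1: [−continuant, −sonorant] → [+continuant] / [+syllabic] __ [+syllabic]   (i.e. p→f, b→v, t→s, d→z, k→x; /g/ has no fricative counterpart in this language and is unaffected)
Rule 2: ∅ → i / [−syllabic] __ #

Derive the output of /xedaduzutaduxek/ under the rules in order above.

Rule 1 (intervocalic spirantization): /d/ is a stop between vowels /e/ and /a/, so it spirantizes to the fricative [z]. /d/ is a stop between vowels /a/ and /u/, so it spirantizes to the fricative [z]. /t/ is a stop between vowels /u/ and /a/, so it spirantizes to the fricative [s]. /d/ is a stop between vowels /a/ and /u/, so it spirantizes to the fricative [z]. /xedaduzutaduxek/ → xezazuzusazuxek.
Rule 2 (final i-epenthesis): the form ends in the consonant /k/, so [i] is inserted word-finally. /xezazuzusazuxek/ → xezazuzusazuxeki.

xezazuzusazuxeki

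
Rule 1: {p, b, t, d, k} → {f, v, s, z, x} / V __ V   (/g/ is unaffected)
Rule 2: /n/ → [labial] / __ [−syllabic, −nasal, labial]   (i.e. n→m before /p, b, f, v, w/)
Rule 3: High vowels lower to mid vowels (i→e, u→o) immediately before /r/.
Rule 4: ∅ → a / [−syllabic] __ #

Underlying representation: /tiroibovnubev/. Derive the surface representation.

teroivovnuveva

Rule 1 (intervocalic spirantization): /b/ is a stop between vowels /i/ and /o/, so it spirantizes to the fricative [v]. /b/ is a stop between vowels /u/ and /e/, so it spirantizes to the fricative [v]. /tiroibovnubev/ → tiroivovnuvev.
Rule 2 (nasal place assimilation): no segment meets the environment; /tiroivovnuvev/ is unchanged.
Rule 3 (pre-rhotic lowering): /i/ is a high vowel immediately before /r/, so it lowers to [e]. /tiroivovnuvev/ → teroivovnuvev.
Rule 4 (final a-epenthesis): the form ends in the consonant /v/, so [a] is inserted word-finally. /teroivovnuvev/ → teroivovnuveva.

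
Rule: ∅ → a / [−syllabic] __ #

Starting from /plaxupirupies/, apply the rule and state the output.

plaxupirupiesa

the form ends in the consonant /s/, so [a] is inserted word-finally.
Surface form: [plaxupirupiesa].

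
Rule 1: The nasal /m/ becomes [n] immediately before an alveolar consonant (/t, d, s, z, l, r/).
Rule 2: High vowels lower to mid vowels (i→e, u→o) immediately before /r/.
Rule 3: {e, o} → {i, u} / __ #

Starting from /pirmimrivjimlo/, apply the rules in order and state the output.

Rule 1 (nasal place assimilation): /m/ precedes the alveolar consonant /r/, so it assimilates in place to [n]. /m/ precedes the alveolar consonant /l/, so it assimilates in place to [n]. /pirmimrivjimlo/ → pirminrivjinlo.
Rule 2 (pre-rhotic lowering): /i/ is a high vowel immediately before /r/, so it lowers to [e]. /pirminrivjinlo/ → perminrivjinlo.
Rule 3 (final vowel raising): /o/ is a mid vowel in word-final position, so it raises to [u]. /perminrivjinlo/ → perminrivjinlu.

perminrivjinlu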